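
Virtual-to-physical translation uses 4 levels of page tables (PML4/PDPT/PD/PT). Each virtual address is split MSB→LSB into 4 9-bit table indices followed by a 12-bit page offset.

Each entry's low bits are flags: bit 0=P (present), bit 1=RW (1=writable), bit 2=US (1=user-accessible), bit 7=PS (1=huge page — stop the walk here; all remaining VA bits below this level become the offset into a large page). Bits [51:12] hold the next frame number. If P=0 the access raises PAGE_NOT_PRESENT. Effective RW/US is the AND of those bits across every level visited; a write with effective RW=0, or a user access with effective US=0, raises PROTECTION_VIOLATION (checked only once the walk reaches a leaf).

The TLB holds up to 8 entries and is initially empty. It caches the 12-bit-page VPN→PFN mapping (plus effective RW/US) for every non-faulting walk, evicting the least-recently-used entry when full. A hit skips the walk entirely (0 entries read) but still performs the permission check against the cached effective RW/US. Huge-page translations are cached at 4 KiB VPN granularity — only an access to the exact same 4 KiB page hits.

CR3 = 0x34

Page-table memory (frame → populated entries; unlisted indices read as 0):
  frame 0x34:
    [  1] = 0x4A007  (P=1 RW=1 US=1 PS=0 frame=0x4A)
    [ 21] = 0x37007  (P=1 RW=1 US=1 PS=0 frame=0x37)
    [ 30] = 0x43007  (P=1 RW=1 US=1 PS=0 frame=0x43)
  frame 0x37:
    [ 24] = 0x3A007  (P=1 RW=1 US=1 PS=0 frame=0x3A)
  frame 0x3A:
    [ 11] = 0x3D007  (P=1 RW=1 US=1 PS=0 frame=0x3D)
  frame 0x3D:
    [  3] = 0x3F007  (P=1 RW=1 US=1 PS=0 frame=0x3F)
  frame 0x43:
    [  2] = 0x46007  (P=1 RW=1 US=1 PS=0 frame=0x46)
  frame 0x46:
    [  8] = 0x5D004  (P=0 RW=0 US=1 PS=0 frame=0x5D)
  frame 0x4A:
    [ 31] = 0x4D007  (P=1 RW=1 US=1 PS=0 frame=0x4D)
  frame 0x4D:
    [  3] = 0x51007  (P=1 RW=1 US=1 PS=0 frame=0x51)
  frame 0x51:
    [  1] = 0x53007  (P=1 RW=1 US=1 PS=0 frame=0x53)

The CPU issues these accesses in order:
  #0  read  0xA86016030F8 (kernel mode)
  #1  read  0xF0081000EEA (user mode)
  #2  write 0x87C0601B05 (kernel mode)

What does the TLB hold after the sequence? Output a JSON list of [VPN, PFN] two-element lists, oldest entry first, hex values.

Trace:
#0 VA=0xA86016030F8 (r,kernel):
  L0: frame=0x34 idx=21 entry=0x37007 [P=1 RW=1 US=1 PS=0]
  L1: frame=0x37 idx=24 entry=0x3A007 [P=1 RW=1 US=1 PS=0]
  L2: frame=0x3A idx=11 entry=0x3D007 [P=1 RW=1 US=1 PS=0]
  L3: frame=0x3D idx=3 entry=0x3F007 [P=1 RW=1 US=1 PS=0]
  ✓ 0x3F0F8  — 4 lookups
#1 VA=0xF0081000EEA (r,user):
  L0: frame=0x34 idx=30 entry=0x43007 [P=1 RW=1 US=1 PS=0]
  L1: frame=0x43 idx=2 entry=0x46007 [P=1 RW=1 US=1 PS=0]
  L2: frame=0x46 idx=8 entry=0x5D004 [P=0 RW=0 US=1 PS=0]
  ✗ PAGE_NOT_PRESENT  [3 reads]
#2 VA=0x87C0601B05 (w,kernel):
  L0: frame=0x34 idx=1 entry=0x4A007 [P=1 RW=1 US=1 PS=0]
  L1: frame=0x4A idx=31 entry=0x4D007 [P=1 RW=1 US=1 PS=0]
  L2: frame=0x4D idx=3 entry=0x51007 [P=1 RW=1 US=1 PS=0]
  L3: frame=0x51 idx=1 entry=0x53007 [P=1 RW=1 US=1 PS=0]
  ✓ 0x53B05  — 4 lookups

TLB: [["0xA8601603", "0x3F"], ["0x87C0601", "0x53"]]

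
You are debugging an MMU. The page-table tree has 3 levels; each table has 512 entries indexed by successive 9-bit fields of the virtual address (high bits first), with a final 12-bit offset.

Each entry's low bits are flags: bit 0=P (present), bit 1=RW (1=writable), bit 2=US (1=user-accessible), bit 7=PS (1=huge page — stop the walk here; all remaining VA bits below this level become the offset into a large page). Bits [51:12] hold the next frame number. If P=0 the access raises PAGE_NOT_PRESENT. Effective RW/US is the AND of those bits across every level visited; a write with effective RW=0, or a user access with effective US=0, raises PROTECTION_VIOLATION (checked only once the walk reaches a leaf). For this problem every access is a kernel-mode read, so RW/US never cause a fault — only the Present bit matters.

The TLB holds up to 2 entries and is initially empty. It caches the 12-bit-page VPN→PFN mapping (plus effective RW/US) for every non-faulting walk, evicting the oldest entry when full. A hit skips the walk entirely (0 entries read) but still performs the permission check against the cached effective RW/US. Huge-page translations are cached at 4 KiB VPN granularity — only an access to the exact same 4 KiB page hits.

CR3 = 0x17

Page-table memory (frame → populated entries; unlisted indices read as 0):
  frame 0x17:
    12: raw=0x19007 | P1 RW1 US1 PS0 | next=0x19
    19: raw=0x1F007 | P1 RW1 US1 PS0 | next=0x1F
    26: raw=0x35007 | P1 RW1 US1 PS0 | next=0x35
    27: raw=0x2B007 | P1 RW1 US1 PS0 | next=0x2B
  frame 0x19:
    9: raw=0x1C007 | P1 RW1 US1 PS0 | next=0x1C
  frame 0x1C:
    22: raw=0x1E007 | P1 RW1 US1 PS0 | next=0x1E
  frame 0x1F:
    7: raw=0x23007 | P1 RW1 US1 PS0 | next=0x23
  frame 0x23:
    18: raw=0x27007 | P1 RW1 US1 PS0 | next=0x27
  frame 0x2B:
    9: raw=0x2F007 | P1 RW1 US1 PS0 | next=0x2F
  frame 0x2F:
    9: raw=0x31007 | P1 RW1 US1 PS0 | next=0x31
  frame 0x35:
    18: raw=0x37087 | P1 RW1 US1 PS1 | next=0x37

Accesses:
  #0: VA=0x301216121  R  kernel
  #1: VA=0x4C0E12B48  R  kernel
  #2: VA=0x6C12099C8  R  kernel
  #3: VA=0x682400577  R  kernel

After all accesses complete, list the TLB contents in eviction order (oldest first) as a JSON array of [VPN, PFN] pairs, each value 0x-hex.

Per-access translation:
#0 VA=0x301216121 (r,kernel):
  [0] read 0x17 idx=12: raw=0x19007 flags P=1 W=1 U=1 S=0
  [1] read 0x19 idx=9: raw=0x1C007 flags P=1 W=1 U=1 S=0
  [2] read 0x1C idx=22: raw=0x1E007 flags P=1 W=1 U=1 S=0
  → PA=0x1E121  (3 entries read)
#1 VA=0x4C0E12B48 (r,kernel):
  [0] read 0x17 idx=19: raw=0x1F007 flags P=1 W=1 U=1 S=0
  [1] read 0x1F idx=7: raw=0x23007 flags P=1 W=1 U=1 S=0
  [2] read 0x23 idx=18: raw=0x27007 flags P=1 W=1 U=1 S=0
  → PA=0x27B48  (3 entries read)
#2 VA=0x6C12099C8 (r,kernel):
  [0] read 0x17 idx=27: raw=0x2B007 flags P=1 W=1 U=1 S=0
  [1] read 0x2B idx=9: raw=0x2F007 flags P=1 W=1 U=1 S=0
  [2] read 0x2F idx=9: raw=0x31007 flags P=1 W=1 U=1 S=0
  → PA=0x319C8  (3 entries read)
#3 VA=0x682400577 (r,kernel):
  [0] read 0x17 idx=26: raw=0x35007 flags P=1 W=1 U=1 S=0
  [1] read 0x35 idx=18: raw=0x37087 flags P=1 W=1 U=1 S=1
  → PA=0x37577 (huge @L1)  (2 entries read)

TLB: [["0x6C1209", "0x31"], ["0x682400", "0x37"]]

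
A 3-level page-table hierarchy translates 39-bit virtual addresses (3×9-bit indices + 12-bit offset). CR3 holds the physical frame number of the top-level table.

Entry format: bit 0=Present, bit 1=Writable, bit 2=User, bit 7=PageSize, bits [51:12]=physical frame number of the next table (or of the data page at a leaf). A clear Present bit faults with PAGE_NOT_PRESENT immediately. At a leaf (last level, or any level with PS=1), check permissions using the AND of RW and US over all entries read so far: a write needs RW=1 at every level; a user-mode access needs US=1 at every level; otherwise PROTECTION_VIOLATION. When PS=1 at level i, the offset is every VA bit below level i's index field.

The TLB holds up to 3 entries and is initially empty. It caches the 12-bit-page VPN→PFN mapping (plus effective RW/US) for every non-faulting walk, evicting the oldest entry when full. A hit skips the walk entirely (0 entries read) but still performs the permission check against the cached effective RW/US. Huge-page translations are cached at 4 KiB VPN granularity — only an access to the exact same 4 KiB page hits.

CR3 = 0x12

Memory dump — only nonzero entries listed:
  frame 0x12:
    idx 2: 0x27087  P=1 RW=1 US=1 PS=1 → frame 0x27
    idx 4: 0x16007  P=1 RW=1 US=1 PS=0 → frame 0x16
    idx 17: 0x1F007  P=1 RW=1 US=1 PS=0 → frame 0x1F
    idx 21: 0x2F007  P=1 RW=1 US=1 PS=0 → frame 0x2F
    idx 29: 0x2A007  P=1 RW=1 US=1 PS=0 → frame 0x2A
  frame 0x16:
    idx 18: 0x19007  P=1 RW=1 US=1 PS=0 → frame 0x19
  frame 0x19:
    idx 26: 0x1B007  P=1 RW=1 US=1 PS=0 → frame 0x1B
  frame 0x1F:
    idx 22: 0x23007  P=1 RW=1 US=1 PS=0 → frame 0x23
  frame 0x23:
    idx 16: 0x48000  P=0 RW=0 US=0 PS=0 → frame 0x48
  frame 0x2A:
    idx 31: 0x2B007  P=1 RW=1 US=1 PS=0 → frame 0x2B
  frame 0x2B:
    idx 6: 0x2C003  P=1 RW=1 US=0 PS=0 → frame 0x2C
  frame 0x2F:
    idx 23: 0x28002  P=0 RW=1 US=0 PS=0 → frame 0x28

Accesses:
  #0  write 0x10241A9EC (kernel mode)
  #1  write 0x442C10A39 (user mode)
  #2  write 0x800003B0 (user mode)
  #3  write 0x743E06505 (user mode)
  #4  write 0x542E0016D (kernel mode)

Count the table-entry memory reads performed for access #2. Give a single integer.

Per-access translation:
#0 VA=0x10241A9EC (w,kernel):
  [0] read 0x12 idx=4: raw=0x16007 flags P=1 W=1 U=1 S=0
  [1] read 0x16 idx=18: raw=0x19007 flags P=1 W=1 U=1 S=0
  [2] read 0x19 idx=26: raw=0x1B007 flags P=1 W=1 U=1 S=0
  ⇒ phys 0x1B9EC  [3 reads]
#1 VA=0x442C10A39 (w,user):
  [0] read 0x12 idx=17: raw=0x1F007 flags P=1 W=1 U=1 S=0
  [1] read 0x1F idx=22: raw=0x23007 flags P=1 W=1 U=1 S=0
  [2] read 0x23 idx=16: raw=0x48000 flags P=0 W=0 U=0 S=0
  → PAGE_NOT_PRESENT  (3 entries read)
#2 VA=0x800003B0 (w,user):
  [0] read 0x12 idx=2: raw=0x27087 flags P=1 W=1 U=1 S=1
  ⇒ phys 0x273B0 (huge @L0)  [1 reads]
#3 VA=0x743E06505 (w,user):
  [0] read 0x12 idx=29: raw=0x2A007 flags P=1 W=1 U=1 S=0
  [1] read 0x2A idx=31: raw=0x2B007 flags P=1 W=1 U=1 S=0
  [2] read 0x2B idx=6: raw=0x2C003 flags P=1 W=1 U=0 S=0
  → PROTECTION_VIOLATION  (3 entries read)
#4 VA=0x542E0016D (w,kernel):
  [0] read 0x12 idx=21: raw=0x2F007 flags P=1 W=1 U=1 S=0
  [1] read 0x2F idx=23: raw=0x28002 flags P=0 W=1 U=0 S=0
  → PAGE_NOT_PRESENT  (2 entries read)

Entries read for #2: 1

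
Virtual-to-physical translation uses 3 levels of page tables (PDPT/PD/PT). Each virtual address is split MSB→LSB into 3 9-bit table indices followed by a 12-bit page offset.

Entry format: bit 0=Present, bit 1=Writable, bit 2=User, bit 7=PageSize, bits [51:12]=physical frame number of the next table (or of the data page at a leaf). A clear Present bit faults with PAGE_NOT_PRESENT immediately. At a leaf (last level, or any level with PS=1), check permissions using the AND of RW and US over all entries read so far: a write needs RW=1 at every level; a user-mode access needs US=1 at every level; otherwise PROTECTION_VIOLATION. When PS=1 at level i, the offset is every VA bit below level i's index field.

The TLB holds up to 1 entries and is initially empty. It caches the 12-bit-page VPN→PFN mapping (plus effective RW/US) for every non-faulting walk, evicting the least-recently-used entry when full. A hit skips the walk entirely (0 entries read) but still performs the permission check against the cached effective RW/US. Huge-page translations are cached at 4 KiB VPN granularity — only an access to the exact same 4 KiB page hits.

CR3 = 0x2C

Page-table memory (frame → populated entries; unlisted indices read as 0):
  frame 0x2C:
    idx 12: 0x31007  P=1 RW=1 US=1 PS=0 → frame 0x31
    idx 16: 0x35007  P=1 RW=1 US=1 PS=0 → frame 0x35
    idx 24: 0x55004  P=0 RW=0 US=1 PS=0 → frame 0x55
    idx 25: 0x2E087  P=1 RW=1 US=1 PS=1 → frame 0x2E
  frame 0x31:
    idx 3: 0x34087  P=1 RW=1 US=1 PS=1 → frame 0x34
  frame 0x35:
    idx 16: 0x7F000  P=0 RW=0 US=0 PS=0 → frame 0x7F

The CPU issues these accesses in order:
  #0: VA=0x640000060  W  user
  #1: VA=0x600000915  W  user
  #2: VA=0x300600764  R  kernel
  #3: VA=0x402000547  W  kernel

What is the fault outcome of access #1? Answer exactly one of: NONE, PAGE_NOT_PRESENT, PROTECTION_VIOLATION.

Trace:
#0 VA=0x640000060 (w,user):
  L0: frame=0x2C idx=25 entry=0x2E087 [P=1 RW=1 US=1 PS=1]
  ✓ 0x2E060 (huge @L0)  — 1 lookups
#1 VA=0x600000915 (w,user):
  L0: frame=0x2C idx=24 entry=0x55004 [P=0 RW=0 US=1 PS=0]
  ✗ PAGE_NOT_PRESENT  [1 reads]
#2 VA=0x300600764 (r,kernel):
  L0: frame=0x2C idx=12 entry=0x31007 [P=1 RW=1 US=1 PS=0]
  L1: frame=0x31 idx=3 entry=0x34087 [P=1 RW=1 US=1 PS=1]
  ✓ 0x34764 (huge @L1)  — 2 lookups
#3 VA=0x402000547 (w,kernel):
  L0: frame=0x2C idx=16 entry=0x35007 [P=1 RW=1 US=1 PS=0]
  L1: frame=0x35 idx=16 entry=0x7F000 [P=0 RW=0 US=0 PS=0]
  ✗ PAGE_NOT_PRESENT  [2 reads]

Access #1 fault: PAGE_NOT_PRESENT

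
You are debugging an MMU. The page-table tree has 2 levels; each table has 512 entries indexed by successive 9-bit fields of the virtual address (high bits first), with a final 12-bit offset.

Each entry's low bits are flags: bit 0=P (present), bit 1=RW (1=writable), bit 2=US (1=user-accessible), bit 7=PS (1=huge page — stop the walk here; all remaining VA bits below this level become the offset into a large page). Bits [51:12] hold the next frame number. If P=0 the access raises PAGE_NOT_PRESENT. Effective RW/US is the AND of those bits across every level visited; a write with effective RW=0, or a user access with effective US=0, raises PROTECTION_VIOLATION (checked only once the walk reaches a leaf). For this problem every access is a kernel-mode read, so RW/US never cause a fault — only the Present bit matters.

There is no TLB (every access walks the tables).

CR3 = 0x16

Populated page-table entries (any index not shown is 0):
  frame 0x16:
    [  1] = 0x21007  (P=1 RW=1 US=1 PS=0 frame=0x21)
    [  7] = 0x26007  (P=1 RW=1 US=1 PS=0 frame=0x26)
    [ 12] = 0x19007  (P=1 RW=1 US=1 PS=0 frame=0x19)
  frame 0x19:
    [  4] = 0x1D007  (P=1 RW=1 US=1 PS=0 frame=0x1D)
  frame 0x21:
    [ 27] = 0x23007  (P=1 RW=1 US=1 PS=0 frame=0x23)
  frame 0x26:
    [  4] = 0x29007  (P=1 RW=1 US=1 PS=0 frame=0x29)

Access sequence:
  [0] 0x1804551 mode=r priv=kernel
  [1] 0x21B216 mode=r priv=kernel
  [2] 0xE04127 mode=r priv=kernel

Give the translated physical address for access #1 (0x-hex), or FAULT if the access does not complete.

Trace:
#0 VA=0x1804551 (r,kernel):
  L0: frame=0x16 idx=12 entry=0x19007 [P=1 RW=1 US=1 PS=0]
  L1: frame=0x19 idx=4 entry=0x1D007 [P=1 RW=1 US=1 PS=0]
  → PA=0x1D551  (2 entries read)
#1 VA=0x21B216 (r,kernel):
  L0: frame=0x16 idx=1 entry=0x21007 [P=1 RW=1 US=1 PS=0]
  L1: frame=0x21 idx=27 entry=0x23007 [P=1 RW=1 US=1 PS=0]
  → PA=0x23216  (2 entries read)
#2 VA=0xE04127 (r,kernel):
  L0: frame=0x16 idx=7 entry=0x26007 [P=1 RW=1 US=1 PS=0]
  L1: frame=0x26 idx=4 entry=0x29007 [P=1 RW=1 US=1 PS=0]
  → PA=0x29127  (2 entries read)

Access #1 PA: 0x23216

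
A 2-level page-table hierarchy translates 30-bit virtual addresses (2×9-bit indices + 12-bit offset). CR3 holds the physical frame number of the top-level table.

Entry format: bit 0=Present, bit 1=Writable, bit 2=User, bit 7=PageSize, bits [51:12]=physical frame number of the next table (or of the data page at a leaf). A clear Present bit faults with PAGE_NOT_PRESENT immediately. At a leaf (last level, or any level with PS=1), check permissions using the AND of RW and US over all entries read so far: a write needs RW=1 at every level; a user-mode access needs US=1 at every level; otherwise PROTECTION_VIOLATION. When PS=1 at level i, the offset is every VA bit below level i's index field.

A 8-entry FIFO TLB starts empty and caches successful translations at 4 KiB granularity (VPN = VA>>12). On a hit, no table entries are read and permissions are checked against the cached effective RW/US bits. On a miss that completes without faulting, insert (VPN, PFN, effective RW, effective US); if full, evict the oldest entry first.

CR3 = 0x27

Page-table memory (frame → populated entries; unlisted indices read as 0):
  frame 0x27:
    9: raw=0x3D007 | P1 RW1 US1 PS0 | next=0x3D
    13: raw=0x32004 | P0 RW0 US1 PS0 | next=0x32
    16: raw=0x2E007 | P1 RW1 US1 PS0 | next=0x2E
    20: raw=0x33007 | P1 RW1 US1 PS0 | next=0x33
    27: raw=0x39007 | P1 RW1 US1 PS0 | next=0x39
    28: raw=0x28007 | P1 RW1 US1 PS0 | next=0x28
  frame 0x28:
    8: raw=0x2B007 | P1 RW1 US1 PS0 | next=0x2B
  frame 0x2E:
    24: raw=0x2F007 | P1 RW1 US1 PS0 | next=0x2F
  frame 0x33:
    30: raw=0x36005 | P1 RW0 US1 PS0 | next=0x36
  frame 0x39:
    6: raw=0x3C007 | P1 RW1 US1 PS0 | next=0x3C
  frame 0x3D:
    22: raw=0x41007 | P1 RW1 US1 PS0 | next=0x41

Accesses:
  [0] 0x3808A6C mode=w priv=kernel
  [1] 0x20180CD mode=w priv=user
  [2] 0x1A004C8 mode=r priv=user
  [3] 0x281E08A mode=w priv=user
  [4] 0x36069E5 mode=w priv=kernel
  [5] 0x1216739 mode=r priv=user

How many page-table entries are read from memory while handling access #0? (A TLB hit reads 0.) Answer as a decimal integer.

Trace:
#0 VA=0x3808A6C (w,kernel):
  L0: frame=0x27 idx=28 entry=0x28007 [P=1 RW=1 US=1 PS=0]
  L1: frame=0x28 idx=8 entry=0x2B007 [P=1 RW=1 US=1 PS=0]
  ⇒ phys 0x2BA6C  [2 reads]
#1 VA=0x20180CD (w,user):
  L0: frame=0x27 idx=16 entry=0x2E007 [P=1 RW=1 US=1 PS=0]
  L1: frame=0x2E idx=24 entry=0x2F007 [P=1 RW=1 US=1 PS=0]
  ⇒ phys 0x2F0CD  [2 reads]
#2 VA=0x1A004C8 (r,user):
  L0: frame=0x27 idx=13 entry=0x32004 [P=0 RW=0 US=1 PS=0]
  ✗ PAGE_NOT_PRESENT  [1 reads]
#3 VA=0x281E08A (w,user):
  L0: frame=0x27 idx=20 entry=0x33007 [P=1 RW=1 US=1 PS=0]
  L1: frame=0x33 idx=30 entry=0x36005 [P=1 RW=0 US=1 PS=0]
  ✗ PROTECTION_VIOLATION  [2 reads]
#4 VA=0x36069E5 (w,kernel):
  L0: frame=0x27 idx=27 entry=0x39007 [P=1 RW=1 US=1 PS=0]
  L1: frame=0x39 idx=6 entry=0x3C007 [P=1 RW=1 US=1 PS=0]
  ⇒ phys 0x3C9E5  [2 reads]
#5 VA=0x1216739 (r,user):
  L0: frame=0x27 idx=9 entry=0x3D007 [P=1 RW=1 US=1 PS=0]
  L1: frame=0x3D idx=22 entry=0x41007 [P=1 RW=1 US=1 PS=0]
  ⇒ phys 0x41739  [2 reads]

Entries read for #0: 2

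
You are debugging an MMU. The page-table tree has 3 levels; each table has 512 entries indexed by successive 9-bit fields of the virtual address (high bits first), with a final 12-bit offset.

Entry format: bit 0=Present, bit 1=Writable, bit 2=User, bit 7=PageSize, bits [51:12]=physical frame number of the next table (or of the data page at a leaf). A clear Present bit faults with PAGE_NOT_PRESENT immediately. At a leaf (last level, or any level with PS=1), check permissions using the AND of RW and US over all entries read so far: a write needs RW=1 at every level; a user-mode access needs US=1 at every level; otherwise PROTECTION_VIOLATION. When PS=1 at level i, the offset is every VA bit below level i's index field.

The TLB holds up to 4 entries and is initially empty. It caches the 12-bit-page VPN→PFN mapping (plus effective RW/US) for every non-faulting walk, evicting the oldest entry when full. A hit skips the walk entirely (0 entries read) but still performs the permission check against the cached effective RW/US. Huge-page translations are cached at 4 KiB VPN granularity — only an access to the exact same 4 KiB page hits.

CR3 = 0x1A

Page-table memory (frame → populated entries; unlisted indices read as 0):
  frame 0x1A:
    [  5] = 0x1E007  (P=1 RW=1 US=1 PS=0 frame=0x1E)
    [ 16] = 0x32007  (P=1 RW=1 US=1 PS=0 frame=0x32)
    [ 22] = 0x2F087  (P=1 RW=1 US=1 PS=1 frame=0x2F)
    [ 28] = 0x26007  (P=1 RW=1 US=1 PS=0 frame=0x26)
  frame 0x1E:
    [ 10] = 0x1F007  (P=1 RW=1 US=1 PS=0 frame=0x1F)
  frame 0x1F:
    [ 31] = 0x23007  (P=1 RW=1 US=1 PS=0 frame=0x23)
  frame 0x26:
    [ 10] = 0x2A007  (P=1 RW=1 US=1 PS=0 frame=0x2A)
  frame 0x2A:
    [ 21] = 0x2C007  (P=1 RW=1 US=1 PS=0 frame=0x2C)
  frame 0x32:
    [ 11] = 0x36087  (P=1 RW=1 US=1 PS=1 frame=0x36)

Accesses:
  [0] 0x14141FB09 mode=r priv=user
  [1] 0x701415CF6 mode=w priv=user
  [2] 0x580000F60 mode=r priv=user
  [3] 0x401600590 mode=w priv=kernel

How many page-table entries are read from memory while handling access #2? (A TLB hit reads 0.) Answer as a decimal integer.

Walk each access:
#0 VA=0x14141FB09 (r,user):
  [0] read 0x1A idx=5: raw=0x1E007 flags P=1 W=1 U=1 S=0
  [1] read 0x1E idx=10: raw=0x1F007 flags P=1 W=1 U=1 S=0
  [2] read 0x1F idx=31: raw=0x23007 flags P=1 W=1 U=1 S=0
  → PA=0x23B09  (3 entries read)
#1 VA=0x701415CF6 (w,user):
  [0] read 0x1A idx=28: raw=0x26007 flags P=1 W=1 U=1 S=0
  [1] read 0x26 idx=10: raw=0x2A007 flags P=1 W=1 U=1 S=0
  [2] read 0x2A idx=21: raw=0x2C007 flags P=1 W=1 U=1 S=0
  → PA=0x2CCF6  (3 entries read)
#2 VA=0x580000F60 (r,user):
  [0] read 0x1A idx=22: raw=0x2F087 flags P=1 W=1 U=1 S=1
  → PA=0x2FF60 (huge @L0)  (1 entries read)
#3 VA=0x401600590 (w,kernel):
  [0] read 0x1A idx=16: raw=0x32007 flags P=1 W=1 U=1 S=0
  [1] read 0x32 idx=11: raw=0x36087 flags P=1 W=1 U=1 S=1
  → PA=0x36590 (huge @L1)  (2 entries read)

Entries read for #2: 1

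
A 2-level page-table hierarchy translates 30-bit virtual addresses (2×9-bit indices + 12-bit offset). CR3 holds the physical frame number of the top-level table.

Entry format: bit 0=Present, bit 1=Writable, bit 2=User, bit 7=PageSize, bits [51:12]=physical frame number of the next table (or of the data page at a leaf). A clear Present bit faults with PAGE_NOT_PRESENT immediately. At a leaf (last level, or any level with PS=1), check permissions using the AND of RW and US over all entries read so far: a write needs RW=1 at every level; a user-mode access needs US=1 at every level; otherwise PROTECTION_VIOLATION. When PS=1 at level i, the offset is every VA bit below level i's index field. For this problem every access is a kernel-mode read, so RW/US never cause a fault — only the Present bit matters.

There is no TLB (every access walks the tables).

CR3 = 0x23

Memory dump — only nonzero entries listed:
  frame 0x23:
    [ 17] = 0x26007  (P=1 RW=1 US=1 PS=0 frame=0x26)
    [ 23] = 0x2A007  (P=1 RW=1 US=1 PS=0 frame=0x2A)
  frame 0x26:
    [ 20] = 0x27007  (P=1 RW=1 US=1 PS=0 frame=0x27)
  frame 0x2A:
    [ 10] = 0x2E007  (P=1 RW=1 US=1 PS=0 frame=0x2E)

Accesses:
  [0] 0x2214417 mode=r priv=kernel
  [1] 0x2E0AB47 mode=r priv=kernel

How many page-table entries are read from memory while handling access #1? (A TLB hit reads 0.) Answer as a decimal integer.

Walk each access:
#0 VA=0x2214417 (r,kernel):
  L0: frame=0x23 idx=17 entry=0x26007 [P=1 RW=1 US=1 PS=0]
  L1: frame=0x26 idx=20 entry=0x27007 [P=1 RW=1 US=1 PS=0]
  ✓ 0x27417  — 2 lookups
#1 VA=0x2E0AB47 (r,kernel):
  L0: frame=0x23 idx=23 entry=0x2A007 [P=1 RW=1 US=1 PS=0]
  L1: frame=0x2A idx=10 entry=0x2E007 [P=1 RW=1 US=1 PS=0]
  ✓ 0x2EB47  — 2 lookups

Entries read for #1: 2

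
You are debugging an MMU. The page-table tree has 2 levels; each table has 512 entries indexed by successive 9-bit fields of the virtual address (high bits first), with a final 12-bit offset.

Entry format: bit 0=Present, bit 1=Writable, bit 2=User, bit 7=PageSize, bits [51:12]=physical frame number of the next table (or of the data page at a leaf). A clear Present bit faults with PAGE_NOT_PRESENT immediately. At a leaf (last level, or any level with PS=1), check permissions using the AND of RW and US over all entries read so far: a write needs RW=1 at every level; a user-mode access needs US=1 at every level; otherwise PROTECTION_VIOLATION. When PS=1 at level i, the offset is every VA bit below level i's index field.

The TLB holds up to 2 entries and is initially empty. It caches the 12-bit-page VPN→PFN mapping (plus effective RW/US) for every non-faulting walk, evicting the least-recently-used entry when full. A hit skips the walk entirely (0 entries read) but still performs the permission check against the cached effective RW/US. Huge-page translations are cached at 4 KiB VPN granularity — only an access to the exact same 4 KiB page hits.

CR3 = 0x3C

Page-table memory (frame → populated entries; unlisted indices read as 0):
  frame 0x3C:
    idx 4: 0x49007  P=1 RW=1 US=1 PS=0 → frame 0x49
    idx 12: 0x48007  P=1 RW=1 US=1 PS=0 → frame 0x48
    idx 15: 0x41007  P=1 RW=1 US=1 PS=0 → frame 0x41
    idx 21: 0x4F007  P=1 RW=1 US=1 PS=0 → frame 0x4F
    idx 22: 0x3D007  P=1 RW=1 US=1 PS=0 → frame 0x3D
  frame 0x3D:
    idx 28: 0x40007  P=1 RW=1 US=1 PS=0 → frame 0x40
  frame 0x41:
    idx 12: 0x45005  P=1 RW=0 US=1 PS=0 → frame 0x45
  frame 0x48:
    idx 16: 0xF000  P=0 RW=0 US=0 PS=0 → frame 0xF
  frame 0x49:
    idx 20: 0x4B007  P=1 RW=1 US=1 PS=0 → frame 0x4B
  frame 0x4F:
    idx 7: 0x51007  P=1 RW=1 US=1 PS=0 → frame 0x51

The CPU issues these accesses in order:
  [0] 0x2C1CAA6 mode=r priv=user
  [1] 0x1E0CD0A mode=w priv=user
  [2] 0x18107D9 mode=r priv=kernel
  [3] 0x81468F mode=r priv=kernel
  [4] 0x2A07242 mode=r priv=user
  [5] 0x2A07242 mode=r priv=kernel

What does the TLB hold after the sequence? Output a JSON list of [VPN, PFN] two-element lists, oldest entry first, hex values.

Trace:
#0 VA=0x2C1CAA6 (r,user):
  L0 @0x3C[22] → 0x3D007  P=1,RW=1,US=1,PS=0
  L1 @0x3D[28] → 0x40007  P=1,RW=1,US=1,PS=0
  ✓ 0x40AA6  — 2 lookups
#1 VA=0x1E0CD0A (w,user):
  L0 @0x3C[15] → 0x41007  P=1,RW=1,US=1,PS=0
  L1 @0x41[12] → 0x45005  P=1,RW=0,US=1,PS=0
  → PROTECTION_VIOLATION  (2 entries read)
#2 VA=0x18107D9 (r,kernel):
  L0 @0x3C[12] → 0x48007  P=1,RW=1,US=1,PS=0
  L1 @0x48[16] → 0xF000  P=0,RW=0,US=0,PS=0
  → PAGE_NOT_PRESENT  (2 entries read)
#3 VA=0x81468F (r,kernel):
  L0 @0x3C[4] → 0x49007  P=1,RW=1,US=1,PS=0
  L1 @0x49[20] → 0x4B007  P=1,RW=1,US=1,PS=0
  ✓ 0x4B68F  — 2 lookups
#4 VA=0x2A07242 (r,user):
  L0 @0x3C[21] → 0x4F007  P=1,RW=1,US=1,PS=0
  L1 @0x4F[7] → 0x51007  P=1,RW=1,US=1,PS=0
  ✓ 0x51242  — 2 lookups
#5 VA=0x2A07242 (r,kernel):
  TLB hit vpn=0x2A07 → PA=0x51242

TLB: [["0x814", "0x4B"], ["0x2A07", "0x51"]]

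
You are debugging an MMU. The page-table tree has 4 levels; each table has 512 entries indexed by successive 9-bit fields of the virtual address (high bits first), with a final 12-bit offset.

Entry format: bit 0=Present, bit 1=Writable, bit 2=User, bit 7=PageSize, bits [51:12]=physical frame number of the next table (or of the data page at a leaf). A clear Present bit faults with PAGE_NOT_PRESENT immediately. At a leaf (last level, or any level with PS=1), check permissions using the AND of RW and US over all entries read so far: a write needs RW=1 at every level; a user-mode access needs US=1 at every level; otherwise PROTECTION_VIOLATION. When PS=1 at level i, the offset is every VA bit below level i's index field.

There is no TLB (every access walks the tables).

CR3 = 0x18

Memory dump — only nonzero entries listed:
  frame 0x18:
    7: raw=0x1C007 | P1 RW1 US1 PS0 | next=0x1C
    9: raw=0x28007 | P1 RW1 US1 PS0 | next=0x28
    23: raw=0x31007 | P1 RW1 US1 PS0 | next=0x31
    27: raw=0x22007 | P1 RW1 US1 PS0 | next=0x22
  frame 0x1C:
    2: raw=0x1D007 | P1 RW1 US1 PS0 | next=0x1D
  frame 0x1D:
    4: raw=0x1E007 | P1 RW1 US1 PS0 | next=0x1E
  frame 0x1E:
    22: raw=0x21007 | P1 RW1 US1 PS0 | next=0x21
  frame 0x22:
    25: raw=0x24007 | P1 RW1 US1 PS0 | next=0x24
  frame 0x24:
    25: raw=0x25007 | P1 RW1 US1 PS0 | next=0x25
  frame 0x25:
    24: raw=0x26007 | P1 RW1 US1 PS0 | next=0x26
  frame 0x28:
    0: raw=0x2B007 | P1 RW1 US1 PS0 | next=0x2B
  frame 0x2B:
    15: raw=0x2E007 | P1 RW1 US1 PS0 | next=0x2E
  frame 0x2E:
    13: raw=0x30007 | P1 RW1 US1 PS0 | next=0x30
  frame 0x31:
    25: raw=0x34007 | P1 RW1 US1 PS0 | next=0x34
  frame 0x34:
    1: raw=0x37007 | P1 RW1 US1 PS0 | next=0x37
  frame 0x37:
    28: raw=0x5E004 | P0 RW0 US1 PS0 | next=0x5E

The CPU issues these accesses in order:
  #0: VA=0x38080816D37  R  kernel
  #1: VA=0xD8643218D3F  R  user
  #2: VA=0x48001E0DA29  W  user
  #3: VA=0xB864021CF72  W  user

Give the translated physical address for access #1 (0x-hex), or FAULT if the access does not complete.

Trace:
#0 VA=0x38080816D37 (r,kernel):
  L0: frame=0x18 idx=7 entry=0x1C007 [P=1 RW=1 US=1 PS=0]
  L1: frame=0x1C idx=2 entry=0x1D007 [P=1 RW=1 US=1 PS=0]
  L2: frame=0x1D idx=4 entry=0x1E007 [P=1 RW=1 US=1 PS=0]
  L3: frame=0x1E idx=22 entry=0x21007 [P=1 RW=1 US=1 PS=0]
  → PA=0x21D37  (4 entries read)
#1 VA=0xD8643218D3F (r,user):
  L0: frame=0x18 idx=27 entry=0x22007 [P=1 RW=1 US=1 PS=0]
  L1: frame=0x22 idx=25 entry=0x24007 [P=1 RW=1 US=1 PS=0]
  L2: frame=0x24 idx=25 entry=0x25007 [P=1 RW=1 US=1 PS=0]
  L3: frame=0x25 idx=24 entry=0x26007 [P=1 RW=1 US=1 PS=0]
  → PA=0x26D3F  (4 entries read)
#2 VA=0x48001E0DA29 (w,user):
  L0: frame=0x18 idx=9 entry=0x28007 [P=1 RW=1 US=1 PS=0]
  L1: frame=0x28 idx=0 entry=0x2B007 [P=1 RW=1 US=1 PS=0]
  L2: frame=0x2B idx=15 entry=0x2E007 [P=1 RW=1 US=1 PS=0]
  L3: frame=0x2E idx=13 entry=0x30007 [P=1 RW=1 US=1 PS=0]
  → PA=0x30A29  (4 entries read)
#3 VA=0xB864021CF72 (w,user):
  L0: frame=0x18 idx=23 entry=0x31007 [P=1 RW=1 US=1 PS=0]
  L1: frame=0x31 idx=25 entry=0x34007 [P=1 RW=1 US=1 PS=0]
  L2: frame=0x34 idx=1 entry=0x37007 [P=1 RW=1 US=1 PS=0]
  L3: frame=0x37 idx=28 entry=0x5E004 [P=0 RW=0 US=1 PS=0]
  → PAGE_NOT_PRESENT  (4 entries read)

Access #1 PA: 0x26D3F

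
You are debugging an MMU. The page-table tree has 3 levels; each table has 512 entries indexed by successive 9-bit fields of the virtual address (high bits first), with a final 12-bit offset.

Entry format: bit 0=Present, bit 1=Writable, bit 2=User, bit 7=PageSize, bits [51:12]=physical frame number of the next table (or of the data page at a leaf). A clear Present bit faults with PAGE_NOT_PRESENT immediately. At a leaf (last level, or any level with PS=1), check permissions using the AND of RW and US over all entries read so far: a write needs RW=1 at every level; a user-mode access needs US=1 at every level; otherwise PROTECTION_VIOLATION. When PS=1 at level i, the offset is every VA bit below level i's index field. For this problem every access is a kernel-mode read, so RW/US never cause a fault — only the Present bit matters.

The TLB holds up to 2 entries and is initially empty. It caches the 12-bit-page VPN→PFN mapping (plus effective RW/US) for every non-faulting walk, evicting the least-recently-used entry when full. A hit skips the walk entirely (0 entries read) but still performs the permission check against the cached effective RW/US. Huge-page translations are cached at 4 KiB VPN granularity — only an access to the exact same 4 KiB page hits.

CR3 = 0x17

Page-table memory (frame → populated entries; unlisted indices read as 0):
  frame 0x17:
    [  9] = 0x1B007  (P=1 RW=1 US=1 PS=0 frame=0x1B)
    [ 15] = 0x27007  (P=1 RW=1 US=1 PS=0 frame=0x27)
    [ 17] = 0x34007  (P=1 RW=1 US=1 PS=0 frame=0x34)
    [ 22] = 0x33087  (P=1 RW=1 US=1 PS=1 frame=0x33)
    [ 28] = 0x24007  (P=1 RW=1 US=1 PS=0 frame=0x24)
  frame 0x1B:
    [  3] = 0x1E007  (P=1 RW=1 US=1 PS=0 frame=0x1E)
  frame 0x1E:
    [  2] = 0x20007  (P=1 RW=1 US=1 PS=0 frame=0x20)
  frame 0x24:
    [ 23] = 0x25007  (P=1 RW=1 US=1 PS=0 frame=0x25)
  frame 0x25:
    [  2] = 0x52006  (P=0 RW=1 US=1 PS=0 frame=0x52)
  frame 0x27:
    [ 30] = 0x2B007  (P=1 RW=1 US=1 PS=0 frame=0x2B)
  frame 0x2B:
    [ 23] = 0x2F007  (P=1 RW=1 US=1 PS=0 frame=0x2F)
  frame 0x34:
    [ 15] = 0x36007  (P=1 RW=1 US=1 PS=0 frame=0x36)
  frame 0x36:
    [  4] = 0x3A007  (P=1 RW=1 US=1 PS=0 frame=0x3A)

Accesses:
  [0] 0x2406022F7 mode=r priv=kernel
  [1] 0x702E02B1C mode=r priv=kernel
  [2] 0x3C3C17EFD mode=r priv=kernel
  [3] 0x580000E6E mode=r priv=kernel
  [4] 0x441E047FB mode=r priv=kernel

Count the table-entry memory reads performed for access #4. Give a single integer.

Trace:
#0 VA=0x2406022F7 (r,kernel):
  L0 @0x17[9] → 0x1B007  P=1,RW=1,US=1,PS=0
  L1 @0x1B[3] → 0x1E007  P=1,RW=1,US=1,PS=0
  L2 @0x1E[2] → 0x20007  P=1,RW=1,US=1,PS=0
  ⇒ phys 0x202F7  [3 reads]
#1 VA=0x702E02B1C (r,kernel):
  L0 @0x17[28] → 0x24007  P=1,RW=1,US=1,PS=0
  L1 @0x24[23] → 0x25007  P=1,RW=1,US=1,PS=0
  L2 @0x25[2] → 0x52006  P=0,RW=1,US=1,PS=0
  → PAGE_NOT_PRESENT  (3 entries read)
#2 VA=0x3C3C17EFD (r,kernel):
  L0 @0x17[15] → 0x27007  P=1,RW=1,US=1,PS=0
  L1 @0x27[30] → 0x2B007  P=1,RW=1,US=1,PS=0
  L2 @0x2B[23] → 0x2F007  P=1,RW=1,US=1,PS=0
  ⇒ phys 0x2FEFD  [3 reads]
#3 VA=0x580000E6E (r,kernel):
  L0 @0x17[22] → 0x33087  P=1,RW=1,US=1,PS=1
  ⇒ phys 0x33E6E (huge @L0)  [1 reads]
#4 VA=0x441E047FB (r,kernel):
  L0 @0x17[17] → 0x34007  P=1,RW=1,US=1,PS=0
  L1 @0x34[15] → 0x36007  P=1,RW=1,US=1,PS=0
  L2 @0x36[4] → 0x3A007  P=1,RW=1,US=1,PS=0
  ⇒ phys 0x3A7FB  [3 reads]

Entries read for #4: 3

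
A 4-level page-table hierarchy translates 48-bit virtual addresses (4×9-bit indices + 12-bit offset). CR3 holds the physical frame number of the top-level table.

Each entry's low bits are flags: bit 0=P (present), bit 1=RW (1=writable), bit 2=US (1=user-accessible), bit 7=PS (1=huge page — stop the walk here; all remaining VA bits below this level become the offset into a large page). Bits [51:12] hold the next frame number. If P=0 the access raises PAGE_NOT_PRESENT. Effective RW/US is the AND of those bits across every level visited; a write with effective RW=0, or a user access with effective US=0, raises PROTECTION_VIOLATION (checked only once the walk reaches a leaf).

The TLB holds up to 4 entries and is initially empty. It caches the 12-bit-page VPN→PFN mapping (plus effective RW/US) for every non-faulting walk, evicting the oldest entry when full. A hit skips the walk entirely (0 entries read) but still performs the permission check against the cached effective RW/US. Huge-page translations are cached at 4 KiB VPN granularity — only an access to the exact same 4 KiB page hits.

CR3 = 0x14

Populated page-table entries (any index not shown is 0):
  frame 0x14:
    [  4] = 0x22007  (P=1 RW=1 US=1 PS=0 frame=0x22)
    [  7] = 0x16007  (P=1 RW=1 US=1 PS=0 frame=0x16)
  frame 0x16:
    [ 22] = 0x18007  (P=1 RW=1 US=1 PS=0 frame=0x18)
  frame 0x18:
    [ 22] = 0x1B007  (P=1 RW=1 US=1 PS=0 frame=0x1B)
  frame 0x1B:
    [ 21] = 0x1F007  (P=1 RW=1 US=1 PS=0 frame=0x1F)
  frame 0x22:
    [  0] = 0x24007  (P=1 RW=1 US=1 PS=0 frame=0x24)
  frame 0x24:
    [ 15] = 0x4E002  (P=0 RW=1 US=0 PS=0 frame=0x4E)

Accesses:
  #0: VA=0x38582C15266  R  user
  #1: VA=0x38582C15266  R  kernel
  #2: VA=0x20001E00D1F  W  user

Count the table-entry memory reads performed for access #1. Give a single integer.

Per-access translation:
#0 VA=0x38582C15266 (r,user):
  [0] read 0x14 idx=7: raw=0x16007 flags P=1 W=1 U=1 S=0
  [1] read 0x16 idx=22: raw=0x18007 flags P=1 W=1 U=1 S=0
  [2] read 0x18 idx=22: raw=0x1B007 flags P=1 W=1 U=1 S=0
  [3] read 0x1B idx=21: raw=0x1F007 flags P=1 W=1 U=1 S=0
  ✓ 0x1F266  — 4 lookups
#1 VA=0x38582C15266 (r,kernel):
  TLB hit vpn=0x38582C15 → PA=0x1F266
#2 VA=0x20001E00D1F (w,user):
  [0] read 0x14 idx=4: raw=0x22007 flags P=1 W=1 U=1 S=0
  [1] read 0x22 idx=0: raw=0x24007 flags P=1 W=1 U=1 S=0
  [2] read 0x24 idx=15: raw=0x4E002 flags P=0 W=1 U=0 S=0
  ⇒ fault: PAGE_NOT_PRESENT  — 3 lookups

Entries read for #1: 0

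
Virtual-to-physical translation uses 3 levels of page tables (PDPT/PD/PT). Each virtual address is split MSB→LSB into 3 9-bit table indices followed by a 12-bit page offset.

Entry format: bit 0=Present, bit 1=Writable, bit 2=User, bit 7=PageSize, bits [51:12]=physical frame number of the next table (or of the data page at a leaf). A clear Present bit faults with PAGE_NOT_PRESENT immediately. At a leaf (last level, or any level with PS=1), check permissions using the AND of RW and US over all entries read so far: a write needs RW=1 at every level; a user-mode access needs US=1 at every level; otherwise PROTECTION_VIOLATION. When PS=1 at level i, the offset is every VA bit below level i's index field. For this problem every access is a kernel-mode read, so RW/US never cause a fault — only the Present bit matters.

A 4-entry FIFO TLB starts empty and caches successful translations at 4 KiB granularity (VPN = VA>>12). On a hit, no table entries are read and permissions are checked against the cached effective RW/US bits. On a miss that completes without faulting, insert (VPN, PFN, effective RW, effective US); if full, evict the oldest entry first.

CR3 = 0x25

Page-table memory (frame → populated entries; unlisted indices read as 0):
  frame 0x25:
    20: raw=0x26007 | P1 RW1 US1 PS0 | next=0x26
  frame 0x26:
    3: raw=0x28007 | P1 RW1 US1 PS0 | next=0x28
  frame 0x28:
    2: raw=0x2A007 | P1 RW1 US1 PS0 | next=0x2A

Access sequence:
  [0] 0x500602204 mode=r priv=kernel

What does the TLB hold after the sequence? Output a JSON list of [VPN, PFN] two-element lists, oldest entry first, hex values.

Per-access translation:
#0 VA=0x500602204 (r,kernel):
  lvl0: tbl 0x25, slot 20 ⇒ 0x26007 (P1/RW1/US1/PS0)
  lvl1: tbl 0x26, slot 3 ⇒ 0x28007 (P1/RW1/US1/PS0)
  lvl2: tbl 0x28, slot 2 ⇒ 0x2A007 (P1/RW1/US1/PS0)
  ✓ 0x2A204  — 3 lookups

TLB: [["0x500602", "0x2A"]]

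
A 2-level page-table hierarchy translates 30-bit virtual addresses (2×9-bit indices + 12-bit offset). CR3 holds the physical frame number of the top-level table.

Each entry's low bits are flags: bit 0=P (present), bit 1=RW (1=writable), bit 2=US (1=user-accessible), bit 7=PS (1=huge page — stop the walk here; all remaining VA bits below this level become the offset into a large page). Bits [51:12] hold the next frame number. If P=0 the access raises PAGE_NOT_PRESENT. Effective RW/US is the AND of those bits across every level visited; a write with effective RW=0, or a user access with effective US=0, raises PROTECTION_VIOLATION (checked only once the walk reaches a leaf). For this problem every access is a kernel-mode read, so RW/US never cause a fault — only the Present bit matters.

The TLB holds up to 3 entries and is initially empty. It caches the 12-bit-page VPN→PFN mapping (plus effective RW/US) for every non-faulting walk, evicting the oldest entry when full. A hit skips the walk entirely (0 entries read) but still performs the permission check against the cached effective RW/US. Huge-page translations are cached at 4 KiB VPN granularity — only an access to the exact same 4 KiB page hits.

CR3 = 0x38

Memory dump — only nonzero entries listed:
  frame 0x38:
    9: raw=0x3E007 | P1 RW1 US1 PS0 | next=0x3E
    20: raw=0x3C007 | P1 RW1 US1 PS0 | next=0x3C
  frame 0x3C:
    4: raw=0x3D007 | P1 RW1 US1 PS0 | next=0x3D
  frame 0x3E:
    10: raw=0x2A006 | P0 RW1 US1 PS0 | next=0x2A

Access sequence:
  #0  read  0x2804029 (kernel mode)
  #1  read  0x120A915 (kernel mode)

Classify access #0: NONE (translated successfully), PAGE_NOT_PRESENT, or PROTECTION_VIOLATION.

Trace:
#0 VA=0x2804029 (r,kernel):
  [0] read 0x38 idx=20: raw=0x3C007 flags P=1 W=1 U=1 S=0
  [1] read 0x3C idx=4: raw=0x3D007 flags P=1 W=1 U=1 S=0
  → PA=0x3D029  (2 entries read)
#1 VA=0x120A915 (r,kernel):
  [0] read 0x38 idx=9: raw=0x3E007 flags P=1 W=1 U=1 S=0
  [1] read 0x3E idx=10: raw=0x2A006 flags P=0 W=1 U=1 S=0
  → PAGE_NOT_PRESENT  (2 entries read)

Access #0 fault: NONE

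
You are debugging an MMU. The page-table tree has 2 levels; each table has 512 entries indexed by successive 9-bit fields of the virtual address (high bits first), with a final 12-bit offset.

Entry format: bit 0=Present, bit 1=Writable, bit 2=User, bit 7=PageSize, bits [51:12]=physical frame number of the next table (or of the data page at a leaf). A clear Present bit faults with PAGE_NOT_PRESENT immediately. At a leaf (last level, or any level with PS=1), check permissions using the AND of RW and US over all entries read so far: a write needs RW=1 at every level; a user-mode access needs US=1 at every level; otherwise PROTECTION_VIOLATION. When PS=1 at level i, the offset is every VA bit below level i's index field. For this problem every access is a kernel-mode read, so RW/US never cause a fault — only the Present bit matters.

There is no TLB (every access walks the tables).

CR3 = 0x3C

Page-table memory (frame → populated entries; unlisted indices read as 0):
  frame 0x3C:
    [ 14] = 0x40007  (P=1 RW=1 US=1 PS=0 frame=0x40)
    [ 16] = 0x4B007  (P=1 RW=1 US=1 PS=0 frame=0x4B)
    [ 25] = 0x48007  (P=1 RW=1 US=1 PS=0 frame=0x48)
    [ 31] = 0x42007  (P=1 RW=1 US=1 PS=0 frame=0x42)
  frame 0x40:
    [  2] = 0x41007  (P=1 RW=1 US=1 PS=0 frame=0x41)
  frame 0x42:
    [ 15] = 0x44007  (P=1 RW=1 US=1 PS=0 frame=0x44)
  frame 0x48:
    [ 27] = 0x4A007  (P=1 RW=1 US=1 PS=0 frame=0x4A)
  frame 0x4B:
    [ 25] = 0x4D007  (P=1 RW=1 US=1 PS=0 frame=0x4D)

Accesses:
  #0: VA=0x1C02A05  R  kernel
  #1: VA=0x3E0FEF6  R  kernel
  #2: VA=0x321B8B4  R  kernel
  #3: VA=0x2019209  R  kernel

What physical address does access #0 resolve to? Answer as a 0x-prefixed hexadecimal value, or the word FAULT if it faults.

Walk each access:
#0 VA=0x1C02A05 (r,kernel):
  lvl0: tbl 0x3C, slot 14 ⇒ 0x40007 (P1/RW1/US1/PS0)
  lvl1: tbl 0x40, slot 2 ⇒ 0x41007 (P1/RW1/US1/PS0)
  ✓ 0x41A05  — 2 lookups
#1 VA=0x3E0FEF6 (r,kernel):
  lvl0: tbl 0x3C, slot 31 ⇒ 0x42007 (P1/RW1/US1/PS0)
  lvl1: tbl 0x42, slot 15 ⇒ 0x44007 (P1/RW1/US1/PS0)
  ✓ 0x44EF6  — 2 lookups
#2 VA=0x321B8B4 (r,kernel):
  lvl0: tbl 0x3C, slot 25 ⇒ 0x48007 (P1/RW1/US1/PS0)
  lvl1: tbl 0x48, slot 27 ⇒ 0x4A007 (P1/RW1/US1/PS0)
  ✓ 0x4A8B4  — 2 lookups
#3 VA=0x2019209 (r,kernel):
  lvl0: tbl 0x3C, slot 16 ⇒ 0x4B007 (P1/RW1/US1/PS0)
  lvl1: tbl 0x4B, slot 25 ⇒ 0x4D007 (P1/RW1/US1/PS0)
  ✓ 0x4D209  — 2 lookups

Access #0 PA: 0x41A05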